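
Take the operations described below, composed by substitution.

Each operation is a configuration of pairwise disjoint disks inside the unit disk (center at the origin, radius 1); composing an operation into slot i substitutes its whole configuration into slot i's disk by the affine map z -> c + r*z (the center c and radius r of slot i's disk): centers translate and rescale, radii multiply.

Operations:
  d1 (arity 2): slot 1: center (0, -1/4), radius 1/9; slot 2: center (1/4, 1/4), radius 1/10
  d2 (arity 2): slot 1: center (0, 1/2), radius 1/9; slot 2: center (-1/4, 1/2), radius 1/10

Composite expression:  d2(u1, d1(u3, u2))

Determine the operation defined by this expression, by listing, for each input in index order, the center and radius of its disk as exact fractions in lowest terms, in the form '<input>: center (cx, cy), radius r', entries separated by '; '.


u1: center (0, 1/2), radius 1/9; u2: center (-9/40, 21/40), radius 1/100; u3: center (-1/4, 19/40), radius 1/90

Nesting under d2 composes maps z -> c + r*z down each u-path.
u1: after 1 affine step, its disk has center (0, 1/2), radius 1/9
u3: after 2 affine steps, its disk has center (-1/4, 19/40), radius 1/90
u2: after 2 affine steps, its disk has center (-9/40, 21/40), radius 1/100


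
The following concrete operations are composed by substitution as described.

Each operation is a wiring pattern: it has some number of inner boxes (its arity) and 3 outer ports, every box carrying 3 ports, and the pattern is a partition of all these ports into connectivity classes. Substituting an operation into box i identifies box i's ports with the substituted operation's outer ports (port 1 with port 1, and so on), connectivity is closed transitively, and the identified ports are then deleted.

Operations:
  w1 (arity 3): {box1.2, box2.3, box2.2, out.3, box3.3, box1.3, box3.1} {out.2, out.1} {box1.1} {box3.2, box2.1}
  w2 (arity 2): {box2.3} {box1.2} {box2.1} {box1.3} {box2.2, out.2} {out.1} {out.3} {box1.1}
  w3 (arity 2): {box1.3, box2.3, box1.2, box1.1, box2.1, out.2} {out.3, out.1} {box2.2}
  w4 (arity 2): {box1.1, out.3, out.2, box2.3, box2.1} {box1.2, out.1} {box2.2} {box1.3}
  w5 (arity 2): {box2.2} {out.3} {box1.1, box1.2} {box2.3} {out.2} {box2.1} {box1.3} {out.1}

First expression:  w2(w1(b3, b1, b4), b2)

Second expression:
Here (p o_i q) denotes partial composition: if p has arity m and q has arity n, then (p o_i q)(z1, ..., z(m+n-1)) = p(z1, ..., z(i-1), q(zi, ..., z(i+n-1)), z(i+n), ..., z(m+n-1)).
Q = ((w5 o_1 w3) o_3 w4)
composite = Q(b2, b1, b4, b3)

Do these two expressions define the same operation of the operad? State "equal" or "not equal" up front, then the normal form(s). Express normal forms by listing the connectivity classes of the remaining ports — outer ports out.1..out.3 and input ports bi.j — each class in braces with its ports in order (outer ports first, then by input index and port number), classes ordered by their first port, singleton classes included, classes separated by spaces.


not equal — first {out.1} {out.2, b2.2} {out.3} {b1.1, b4.2} {b1.2, b1.3, b3.2, b3.3, b4.1, b4.3} {b2.1} {b2.3} {b3.1}, second {out.1} {out.2} {out.3} {b1.1, b1.3, b2.1, b2.2, b2.3} {b1.2} {b3.1, b3.3, b4.1} {b3.2} {b4.2} {b4.3}

The first expression, normalized: {out.1} {out.2, b2.2} {out.3} {b1.1, b4.2} {b1.2, b1.3, b3.2, b3.3, b4.1, b4.3} {b2.1} {b2.3} {b3.1}
The second expression, normalized: {out.1} {out.2} {out.3} {b1.1, b1.3, b2.1, b2.2, b2.3} {b1.2} {b3.1, b3.3, b4.1} {b3.2} {b4.2} {b4.3}
Different reductions; not equal.


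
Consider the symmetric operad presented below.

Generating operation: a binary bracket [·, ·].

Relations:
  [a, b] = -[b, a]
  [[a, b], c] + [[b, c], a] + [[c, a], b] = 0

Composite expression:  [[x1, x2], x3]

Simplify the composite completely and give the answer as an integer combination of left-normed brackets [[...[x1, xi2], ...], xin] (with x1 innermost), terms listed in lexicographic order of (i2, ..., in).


[[x1, x2], x3]

Expand each bracket as ab - ba; the x1-initial words give the coefficients.
Composite bracket: [[x1, x2], x3]
Each bracket splits as ab - ba, giving 4 signed words (2^2 = 4).
Coefficients come from the x1-initial words:
  sign of x1x2x3 is +1, so it contributes +[[x1, x2], x3]


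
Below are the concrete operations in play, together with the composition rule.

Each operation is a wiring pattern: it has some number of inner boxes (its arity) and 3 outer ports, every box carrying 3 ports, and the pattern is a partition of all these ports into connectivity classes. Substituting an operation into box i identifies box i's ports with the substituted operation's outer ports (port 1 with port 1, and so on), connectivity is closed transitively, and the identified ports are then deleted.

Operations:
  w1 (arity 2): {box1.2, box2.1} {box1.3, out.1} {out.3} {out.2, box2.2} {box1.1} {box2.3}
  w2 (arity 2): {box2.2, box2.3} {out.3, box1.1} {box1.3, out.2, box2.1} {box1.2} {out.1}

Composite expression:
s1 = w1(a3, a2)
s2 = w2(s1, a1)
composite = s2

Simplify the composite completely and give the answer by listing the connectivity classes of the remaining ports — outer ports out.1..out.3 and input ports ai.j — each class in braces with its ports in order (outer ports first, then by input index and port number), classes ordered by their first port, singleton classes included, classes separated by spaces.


Connectivity passes through glued w2-boundaries; trace each wire chain.
stage w1: inputs (a3, a2), connectivity {out.1, a3.3} {out.2, a2.2} {out.3} {a2.1, a3.2} {a2.3} {a3.1}, out.j its boundary
stage w2: inputs (a3, a2, a1), connectivity {out.1} {out.2, a1.1} {out.3, a3.3} {a1.2, a1.3} {a2.1, a3.2} {a2.2} {a2.3} {a3.1}, out.j its boundary

{out.1} {out.2, a1.1} {out.3, a3.3} {a1.2, a1.3} {a2.1, a3.2} {a2.2} {a2.3} {a3.1}


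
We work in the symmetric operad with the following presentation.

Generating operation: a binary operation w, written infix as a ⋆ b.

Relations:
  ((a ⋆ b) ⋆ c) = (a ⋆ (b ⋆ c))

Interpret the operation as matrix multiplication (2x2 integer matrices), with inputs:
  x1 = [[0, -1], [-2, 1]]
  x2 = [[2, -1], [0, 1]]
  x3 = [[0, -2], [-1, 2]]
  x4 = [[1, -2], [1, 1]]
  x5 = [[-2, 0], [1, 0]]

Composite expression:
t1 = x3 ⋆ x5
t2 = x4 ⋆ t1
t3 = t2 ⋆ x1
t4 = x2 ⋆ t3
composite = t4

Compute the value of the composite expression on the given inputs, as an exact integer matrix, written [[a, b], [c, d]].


[[0, 22], [0, -2]]

(x3 ⋆ x5) = [[-2, 0], [4, 0]]
(x4 ⋆ (x3 ⋆ x5)) = [[-10, 0], [2, 0]]
((x4 ⋆ (x3 ⋆ x5)) ⋆ x1) = [[0, 10], [0, -2]]
(x2 ⋆ ((x4 ⋆ (x3 ⋆ x5)) ⋆ x1)) = [[0, 22], [0, -2]]


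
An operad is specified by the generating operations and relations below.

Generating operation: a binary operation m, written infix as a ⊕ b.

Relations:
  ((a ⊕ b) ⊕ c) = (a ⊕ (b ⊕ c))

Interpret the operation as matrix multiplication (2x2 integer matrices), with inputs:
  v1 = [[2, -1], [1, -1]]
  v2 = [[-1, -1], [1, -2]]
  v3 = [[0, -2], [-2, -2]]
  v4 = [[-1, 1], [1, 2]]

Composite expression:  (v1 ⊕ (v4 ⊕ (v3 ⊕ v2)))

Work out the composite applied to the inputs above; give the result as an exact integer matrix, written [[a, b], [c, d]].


[[6, -12], [4, -14]]


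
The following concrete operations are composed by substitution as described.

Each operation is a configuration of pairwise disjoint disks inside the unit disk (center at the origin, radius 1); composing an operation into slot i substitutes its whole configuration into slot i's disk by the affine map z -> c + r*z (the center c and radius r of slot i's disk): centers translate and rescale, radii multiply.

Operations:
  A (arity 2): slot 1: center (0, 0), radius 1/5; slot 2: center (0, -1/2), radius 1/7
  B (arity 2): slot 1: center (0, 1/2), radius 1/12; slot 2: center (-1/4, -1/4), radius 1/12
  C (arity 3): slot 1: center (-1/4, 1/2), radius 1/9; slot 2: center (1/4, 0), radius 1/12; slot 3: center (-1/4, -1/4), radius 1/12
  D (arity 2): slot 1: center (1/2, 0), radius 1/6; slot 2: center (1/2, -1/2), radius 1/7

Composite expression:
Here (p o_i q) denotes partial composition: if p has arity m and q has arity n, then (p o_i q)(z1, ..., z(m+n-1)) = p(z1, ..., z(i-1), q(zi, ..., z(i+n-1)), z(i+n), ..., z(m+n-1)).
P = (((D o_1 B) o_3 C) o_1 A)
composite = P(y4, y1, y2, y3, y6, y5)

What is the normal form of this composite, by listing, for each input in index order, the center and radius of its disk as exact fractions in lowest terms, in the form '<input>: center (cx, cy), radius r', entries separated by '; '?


Below D, radii multiply path by path; the y-disk centers shift.
y4 passes through 3 substitutions, ending at center (1/2, 1/12), radius 1/360
y1 passes through 3 substitutions, ending at center (1/2, 11/144), radius 1/504
y2 passes through 2 substitutions, ending at center (11/24, -1/24), radius 1/72
y3 passes through 2 substitutions, ending at center (13/28, -3/7), radius 1/63
y6 passes through 2 substitutions, ending at center (15/28, -1/2), radius 1/84
y5 passes through 2 substitutions, ending at center (13/28, -15/28), radius 1/84

y1: center (1/2, 11/144), radius 1/504; y2: center (11/24, -1/24), radius 1/72; y3: center (13/28, -3/7), radius 1/63; y4: center (1/2, 1/12), radius 1/360; y5: center (13/28, -15/28), radius 1/84; y6: center (15/28, -1/2), radius 1/84


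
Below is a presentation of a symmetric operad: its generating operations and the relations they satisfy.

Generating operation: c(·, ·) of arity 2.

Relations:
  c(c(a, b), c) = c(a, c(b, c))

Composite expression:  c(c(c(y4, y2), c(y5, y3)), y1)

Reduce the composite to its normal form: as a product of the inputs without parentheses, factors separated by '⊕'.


Under associativity of c, the answer is the y's in reading order.
c(y4, y2) flattens to y4 ⊕ y2
c(y5, y3) flattens to y5 ⊕ y3
c(c(y4, y2), c(y5, y3)) flattens to y4 ⊕ y2 ⊕ y5 ⊕ y3
c(c(c(y4, y2), c(y5, y3)), y1) flattens to y4 ⊕ y2 ⊕ y5 ⊕ y3 ⊕ y1

y4 ⊕ y2 ⊕ y5 ⊕ y3 ⊕ y1


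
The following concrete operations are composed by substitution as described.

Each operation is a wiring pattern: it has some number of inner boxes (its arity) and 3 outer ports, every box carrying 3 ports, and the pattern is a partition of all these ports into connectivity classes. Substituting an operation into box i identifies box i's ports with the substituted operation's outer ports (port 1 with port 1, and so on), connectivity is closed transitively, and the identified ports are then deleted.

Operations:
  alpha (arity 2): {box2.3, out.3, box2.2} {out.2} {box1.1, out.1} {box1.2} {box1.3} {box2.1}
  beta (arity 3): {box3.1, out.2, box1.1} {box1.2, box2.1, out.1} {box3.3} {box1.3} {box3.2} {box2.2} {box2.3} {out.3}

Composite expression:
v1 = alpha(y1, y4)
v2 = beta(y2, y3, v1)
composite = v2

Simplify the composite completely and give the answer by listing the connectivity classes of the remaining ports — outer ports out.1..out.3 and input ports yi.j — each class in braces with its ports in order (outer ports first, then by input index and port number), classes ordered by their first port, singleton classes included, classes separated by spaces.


{out.1, y2.2, y3.1} {out.2, y1.1, y2.1} {out.3} {y1.2} {y1.3} {y2.3} {y3.2} {y3.3} {y4.1} {y4.2, y4.3}

After gluing at beta, chains via deleted ports link the y-ports.
composing alpha on (y1, y4), with out.j its own outer ports: {out.1, y1.1} {out.2} {out.3, y4.2, y4.3} {y1.2} {y1.3} {y4.1}
composing beta on (y2, y3, y1, y4), with out.j its own outer ports: {out.1, y2.2, y3.1} {out.2, y1.1, y2.1} {out.3} {y1.2} {y1.3} {y2.3} {y3.2} {y3.3} {y4.1} {y4.2, y4.3}


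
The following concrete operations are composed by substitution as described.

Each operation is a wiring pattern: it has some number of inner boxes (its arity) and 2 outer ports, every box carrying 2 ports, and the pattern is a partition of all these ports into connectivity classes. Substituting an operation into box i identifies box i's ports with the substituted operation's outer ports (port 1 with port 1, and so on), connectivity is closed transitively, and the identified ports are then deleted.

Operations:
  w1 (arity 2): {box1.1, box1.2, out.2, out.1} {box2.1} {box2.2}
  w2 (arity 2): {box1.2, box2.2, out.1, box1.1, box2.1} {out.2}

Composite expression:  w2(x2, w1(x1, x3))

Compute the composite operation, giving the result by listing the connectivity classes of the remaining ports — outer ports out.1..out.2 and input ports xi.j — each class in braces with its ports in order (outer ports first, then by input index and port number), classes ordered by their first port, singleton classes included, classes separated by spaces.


{out.1, x1.1, x1.2, x2.1, x2.2} {out.2} {x3.1} {x3.2}

Substituting into w2 glues patterns; closure does the rest.
through w1, on inputs (x1, x3): {out.1, out.2, x1.1, x1.2} {x3.1} {x3.2} (out.j = stage outer ports)
through w2, on inputs (x2, x1, x3): {out.1, x1.1, x1.2, x2.1, x2.2} {out.2} {x3.1} {x3.2} (out.j = stage outer ports)


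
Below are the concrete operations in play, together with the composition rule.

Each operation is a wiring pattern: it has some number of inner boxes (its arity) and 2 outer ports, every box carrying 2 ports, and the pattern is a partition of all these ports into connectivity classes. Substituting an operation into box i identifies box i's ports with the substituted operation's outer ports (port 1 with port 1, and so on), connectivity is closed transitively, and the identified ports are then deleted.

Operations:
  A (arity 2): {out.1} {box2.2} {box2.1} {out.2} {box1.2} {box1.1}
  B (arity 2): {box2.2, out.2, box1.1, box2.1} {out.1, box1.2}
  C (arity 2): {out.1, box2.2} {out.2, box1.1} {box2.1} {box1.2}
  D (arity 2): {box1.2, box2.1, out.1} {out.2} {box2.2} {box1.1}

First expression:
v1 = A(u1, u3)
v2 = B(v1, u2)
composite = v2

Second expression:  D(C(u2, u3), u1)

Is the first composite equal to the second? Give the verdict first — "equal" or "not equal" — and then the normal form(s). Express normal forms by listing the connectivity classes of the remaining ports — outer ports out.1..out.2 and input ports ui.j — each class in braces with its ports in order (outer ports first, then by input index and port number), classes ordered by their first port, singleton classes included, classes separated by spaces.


not equal: they reduce to {out.1} {out.2, u2.1, u2.2} {u1.1} {u1.2} {u3.1} {u3.2} and {out.1, u1.1, u2.1} {out.2} {u1.2} {u2.2} {u3.1} {u3.2}

Normal form of the first expression: {out.1} {out.2, u2.1, u2.2} {u1.1} {u1.2} {u3.1} {u3.2}
Normal form of the second expression: {out.1, u1.1, u2.1} {out.2} {u1.2} {u2.2} {u3.1} {u3.2}
The forms do not match — not equal.


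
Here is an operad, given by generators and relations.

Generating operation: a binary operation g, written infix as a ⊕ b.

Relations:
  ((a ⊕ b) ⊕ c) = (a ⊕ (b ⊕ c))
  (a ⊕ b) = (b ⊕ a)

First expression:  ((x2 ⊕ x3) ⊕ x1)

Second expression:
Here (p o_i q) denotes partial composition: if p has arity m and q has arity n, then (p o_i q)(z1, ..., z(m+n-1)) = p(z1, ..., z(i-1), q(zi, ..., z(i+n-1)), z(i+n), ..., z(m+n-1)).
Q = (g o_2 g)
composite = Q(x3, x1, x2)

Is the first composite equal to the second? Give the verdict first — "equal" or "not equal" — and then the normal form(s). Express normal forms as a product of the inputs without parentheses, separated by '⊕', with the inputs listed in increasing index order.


equal: each reduces to x1 ⊕ x2 ⊕ x3

Normal form of the first expression: x1 ⊕ x2 ⊕ x3
Normal form of the second expression: x1 ⊕ x2 ⊕ x3
The forms coincide; equal.


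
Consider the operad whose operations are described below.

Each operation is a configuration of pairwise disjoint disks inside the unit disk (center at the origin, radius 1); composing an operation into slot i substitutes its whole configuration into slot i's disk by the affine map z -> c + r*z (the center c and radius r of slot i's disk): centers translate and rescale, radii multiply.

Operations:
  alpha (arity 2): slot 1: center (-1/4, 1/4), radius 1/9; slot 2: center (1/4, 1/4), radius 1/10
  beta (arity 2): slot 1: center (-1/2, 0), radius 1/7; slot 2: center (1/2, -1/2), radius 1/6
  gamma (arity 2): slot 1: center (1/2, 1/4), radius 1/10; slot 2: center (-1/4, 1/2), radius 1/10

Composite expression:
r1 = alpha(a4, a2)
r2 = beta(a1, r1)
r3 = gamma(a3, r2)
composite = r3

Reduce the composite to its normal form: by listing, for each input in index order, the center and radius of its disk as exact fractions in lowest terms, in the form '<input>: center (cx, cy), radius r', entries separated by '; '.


a1: center (-3/10, 1/2), radius 1/70; a2: center (-47/240, 109/240), radius 1/600; a3: center (1/2, 1/4), radius 1/10; a4: center (-49/240, 109/240), radius 1/540

Below gamma, radii multiply path by path; the a-disk centers shift.
a3: after 1 affine step, its disk has center (1/2, 1/4), radius 1/10
a1: after 2 affine steps, its disk has center (-3/10, 1/2), radius 1/70
a4: after 3 affine steps, its disk has center (-49/240, 109/240), radius 1/540
a2: after 3 affine steps, its disk has center (-47/240, 109/240), radius 1/600


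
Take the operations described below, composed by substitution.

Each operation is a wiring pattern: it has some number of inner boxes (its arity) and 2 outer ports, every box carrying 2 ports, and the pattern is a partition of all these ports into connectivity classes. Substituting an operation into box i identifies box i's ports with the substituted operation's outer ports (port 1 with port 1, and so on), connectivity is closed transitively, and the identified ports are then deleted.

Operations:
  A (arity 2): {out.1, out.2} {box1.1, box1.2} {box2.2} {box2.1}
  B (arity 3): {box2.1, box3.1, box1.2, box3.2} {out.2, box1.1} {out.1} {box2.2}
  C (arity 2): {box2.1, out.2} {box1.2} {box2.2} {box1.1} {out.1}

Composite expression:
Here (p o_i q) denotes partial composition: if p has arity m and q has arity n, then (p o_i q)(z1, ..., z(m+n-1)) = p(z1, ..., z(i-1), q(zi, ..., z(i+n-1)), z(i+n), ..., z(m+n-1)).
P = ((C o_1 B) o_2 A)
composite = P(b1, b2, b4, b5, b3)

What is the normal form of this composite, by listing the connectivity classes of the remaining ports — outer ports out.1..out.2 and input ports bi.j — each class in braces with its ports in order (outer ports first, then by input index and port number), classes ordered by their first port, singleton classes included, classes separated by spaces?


{out.1} {out.2, b3.1} {b1.1} {b1.2, b5.1, b5.2} {b2.1, b2.2} {b3.2} {b4.1} {b4.2}

After gluing at C, chains via deleted ports link the b-ports.
composing A on (b2, b4), with out.j its own outer ports: {out.1, out.2} {b2.1, b2.2} {b4.1} {b4.2}
composing B on (b1, b2, b4, b5), with out.j its own outer ports: {out.1} {out.2, b1.1} {b1.2, b5.1, b5.2} {b2.1, b2.2} {b4.1} {b4.2}
composing C on (b1, b2, b4, b5, b3), with out.j its own outer ports: {out.1} {out.2, b3.1} {b1.1} {b1.2, b5.1, b5.2} {b2.1, b2.2} {b3.2} {b4.1} {b4.2}


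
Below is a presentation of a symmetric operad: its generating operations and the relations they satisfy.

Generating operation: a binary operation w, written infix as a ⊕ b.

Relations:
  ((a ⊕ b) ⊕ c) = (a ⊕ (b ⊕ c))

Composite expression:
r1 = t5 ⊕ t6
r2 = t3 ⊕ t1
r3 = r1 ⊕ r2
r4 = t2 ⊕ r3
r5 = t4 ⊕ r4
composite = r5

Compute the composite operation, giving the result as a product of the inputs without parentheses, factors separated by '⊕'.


t4 ⊕ t2 ⊕ t5 ⊕ t6 ⊕ t3 ⊕ t1

All parenthesizations of w agree; list the t-inputs left to right.
(t5 ⊕ t6) reduces to t5 ⊕ t6
(t3 ⊕ t1) reduces to t3 ⊕ t1
((t5 ⊕ t6) ⊕ (t3 ⊕ t1)) reduces to t5 ⊕ t6 ⊕ t3 ⊕ t1
(t2 ⊕ ((t5 ⊕ t6) ⊕ (t3 ⊕ t1))) reduces to t2 ⊕ t5 ⊕ t6 ⊕ t3 ⊕ t1
(t4 ⊕ (t2 ⊕ ((t5 ⊕ t6) ⊕ (t3 ⊕ t1)))) reduces to t4 ⊕ t2 ⊕ t5 ⊕ t6 ⊕ t3 ⊕ t1


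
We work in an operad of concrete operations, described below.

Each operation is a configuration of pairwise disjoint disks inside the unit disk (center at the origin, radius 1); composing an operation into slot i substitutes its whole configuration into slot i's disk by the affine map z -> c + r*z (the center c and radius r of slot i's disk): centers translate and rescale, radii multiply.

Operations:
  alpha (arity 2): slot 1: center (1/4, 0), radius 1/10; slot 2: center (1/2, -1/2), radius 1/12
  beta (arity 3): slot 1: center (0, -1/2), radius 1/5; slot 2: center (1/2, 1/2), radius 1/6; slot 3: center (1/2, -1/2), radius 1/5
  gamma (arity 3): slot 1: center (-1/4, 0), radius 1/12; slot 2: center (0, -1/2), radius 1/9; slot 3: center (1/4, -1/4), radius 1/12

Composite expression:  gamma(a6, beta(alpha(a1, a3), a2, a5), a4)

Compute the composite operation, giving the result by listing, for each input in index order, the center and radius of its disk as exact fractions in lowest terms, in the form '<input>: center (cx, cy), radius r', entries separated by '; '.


a1: center (1/180, -5/9), radius 1/450; a2: center (1/18, -4/9), radius 1/54; a3: center (1/90, -17/30), radius 1/540; a4: center (1/4, -1/4), radius 1/12; a5: center (1/18, -5/9), radius 1/45; a6: center (-1/4, 0), radius 1/12

Each a-disk chains the slot maps above it in gamma; radii multiply.
for a6, the 1-step affine chain lands on center (-1/4, 0), radius 1/12
for a1, the 3-step affine chain lands on center (1/180, -5/9), radius 1/450
for a3, the 3-step affine chain lands on center (1/90, -17/30), radius 1/540
for a2, the 2-step affine chain lands on center (1/18, -4/9), radius 1/54
for a5, the 2-step affine chain lands on center (1/18, -5/9), radius 1/45
for a4, the 1-step affine chain lands on center (1/4, -1/4), radius 1/12


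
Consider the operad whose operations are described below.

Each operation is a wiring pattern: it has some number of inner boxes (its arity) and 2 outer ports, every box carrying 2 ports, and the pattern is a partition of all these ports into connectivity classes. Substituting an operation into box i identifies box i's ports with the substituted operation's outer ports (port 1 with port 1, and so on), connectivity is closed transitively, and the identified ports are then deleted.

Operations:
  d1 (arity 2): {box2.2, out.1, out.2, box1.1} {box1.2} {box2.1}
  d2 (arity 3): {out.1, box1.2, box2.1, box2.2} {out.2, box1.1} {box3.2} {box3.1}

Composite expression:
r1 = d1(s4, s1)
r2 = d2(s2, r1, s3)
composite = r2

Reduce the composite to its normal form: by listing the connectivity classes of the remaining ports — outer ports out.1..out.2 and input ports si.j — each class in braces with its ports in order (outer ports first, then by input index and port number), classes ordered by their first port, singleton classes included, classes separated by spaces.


Treat the ports identified at d2 as solder joints: merge, then drop.
the subtree at d1 composes to {out.1, out.2, s1.2, s4.1} {s1.1} {s4.2} on (s4, s1); out.j = own outer ports
the subtree at d2 composes to {out.1, s1.2, s2.2, s4.1} {out.2, s2.1} {s1.1} {s3.1} {s3.2} {s4.2} on (s2, s4, s1, s3); out.j = own outer ports

{out.1, s1.2, s2.2, s4.1} {out.2, s2.1} {s1.1} {s3.1} {s3.2} {s4.2}


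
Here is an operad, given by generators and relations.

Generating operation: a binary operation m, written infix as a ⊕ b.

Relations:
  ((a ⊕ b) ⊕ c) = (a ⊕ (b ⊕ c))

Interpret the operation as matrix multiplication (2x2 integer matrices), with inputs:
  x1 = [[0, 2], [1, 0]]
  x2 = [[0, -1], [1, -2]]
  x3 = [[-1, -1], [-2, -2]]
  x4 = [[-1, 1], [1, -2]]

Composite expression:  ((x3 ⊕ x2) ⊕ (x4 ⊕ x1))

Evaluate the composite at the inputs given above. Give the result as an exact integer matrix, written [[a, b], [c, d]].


(x3 ⊕ x2) = [[-1, 3], [-2, 6]]
(x4 ⊕ x1) = [[1, -2], [-2, 2]]
((x3 ⊕ x2) ⊕ (x4 ⊕ x1)) = [[-7, 8], [-14, 16]]

[[-7, 8], [-14, 16]]


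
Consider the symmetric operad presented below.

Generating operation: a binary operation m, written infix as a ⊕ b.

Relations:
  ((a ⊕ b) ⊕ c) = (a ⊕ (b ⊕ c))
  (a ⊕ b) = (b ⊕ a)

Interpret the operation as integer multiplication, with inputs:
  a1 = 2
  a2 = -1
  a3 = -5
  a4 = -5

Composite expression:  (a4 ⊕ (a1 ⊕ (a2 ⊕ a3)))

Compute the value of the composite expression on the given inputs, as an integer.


-50

(a2 ⊕ a3) = 5
(a1 ⊕ (a2 ⊕ a3)) = 10
(a4 ⊕ (a1 ⊕ (a2 ⊕ a3))) = -50


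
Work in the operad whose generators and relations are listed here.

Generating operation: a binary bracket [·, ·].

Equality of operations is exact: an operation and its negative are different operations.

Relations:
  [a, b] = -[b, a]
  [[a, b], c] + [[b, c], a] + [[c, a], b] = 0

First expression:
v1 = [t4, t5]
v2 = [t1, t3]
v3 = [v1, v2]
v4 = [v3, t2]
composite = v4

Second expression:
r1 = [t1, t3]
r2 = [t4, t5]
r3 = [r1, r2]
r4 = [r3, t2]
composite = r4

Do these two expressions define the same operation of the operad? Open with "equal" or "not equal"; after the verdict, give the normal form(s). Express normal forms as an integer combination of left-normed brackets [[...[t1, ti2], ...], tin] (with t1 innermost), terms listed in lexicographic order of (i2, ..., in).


The first expression, normalized: -[[[[t1, t3], t4], t5], t2] + [[[[t1, t3], t5], t4], t2]
The second expression, normalized: [[[[t1, t3], t4], t5], t2] - [[[[t1, t3], t5], t4], t2]
They disagree, so not equal.

not equal; the first gives -[[[[t1, t3], t4], t5], t2] + [[[[t1, t3], t5], t4], t2] and the second [[[[t1, t3], t4], t5], t2] - [[[[t1, t3], t5], t4], t2]


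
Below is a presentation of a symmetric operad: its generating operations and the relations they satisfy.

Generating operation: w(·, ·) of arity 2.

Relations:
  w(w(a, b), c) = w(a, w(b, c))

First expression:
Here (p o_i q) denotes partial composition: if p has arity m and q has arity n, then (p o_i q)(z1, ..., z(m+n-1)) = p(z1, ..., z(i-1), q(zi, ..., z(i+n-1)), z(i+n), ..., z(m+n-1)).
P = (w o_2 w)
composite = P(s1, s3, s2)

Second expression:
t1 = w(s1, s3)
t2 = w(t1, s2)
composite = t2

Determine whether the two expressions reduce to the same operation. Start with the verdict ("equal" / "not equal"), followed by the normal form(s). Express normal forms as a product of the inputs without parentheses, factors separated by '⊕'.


equal — both sides give s1 ⊕ s3 ⊕ s2

The first expression reduces to s1 ⊕ s3 ⊕ s2
The second expression reduces to s1 ⊕ s3 ⊕ s2
Both agree, so they are equal.


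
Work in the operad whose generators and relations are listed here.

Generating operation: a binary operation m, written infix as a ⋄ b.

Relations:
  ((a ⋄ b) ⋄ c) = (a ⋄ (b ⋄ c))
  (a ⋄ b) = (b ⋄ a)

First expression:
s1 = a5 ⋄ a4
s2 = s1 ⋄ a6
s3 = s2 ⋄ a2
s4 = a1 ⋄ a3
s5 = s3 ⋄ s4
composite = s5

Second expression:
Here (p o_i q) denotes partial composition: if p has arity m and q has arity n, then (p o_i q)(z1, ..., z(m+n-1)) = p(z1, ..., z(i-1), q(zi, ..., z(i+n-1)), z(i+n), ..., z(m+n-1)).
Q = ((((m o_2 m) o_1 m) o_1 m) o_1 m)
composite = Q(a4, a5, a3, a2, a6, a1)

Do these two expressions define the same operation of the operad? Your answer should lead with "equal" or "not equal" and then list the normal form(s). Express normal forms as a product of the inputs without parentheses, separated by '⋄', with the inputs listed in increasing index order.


equal; both compose to a1 ⋄ a2 ⋄ a3 ⋄ a4 ⋄ a5 ⋄ a6

Reducing the first expression gives a1 ⋄ a2 ⋄ a3 ⋄ a4 ⋄ a5 ⋄ a6
Reducing the second expression gives a1 ⋄ a2 ⋄ a3 ⋄ a4 ⋄ a5 ⋄ a6
The normal forms match — equal.


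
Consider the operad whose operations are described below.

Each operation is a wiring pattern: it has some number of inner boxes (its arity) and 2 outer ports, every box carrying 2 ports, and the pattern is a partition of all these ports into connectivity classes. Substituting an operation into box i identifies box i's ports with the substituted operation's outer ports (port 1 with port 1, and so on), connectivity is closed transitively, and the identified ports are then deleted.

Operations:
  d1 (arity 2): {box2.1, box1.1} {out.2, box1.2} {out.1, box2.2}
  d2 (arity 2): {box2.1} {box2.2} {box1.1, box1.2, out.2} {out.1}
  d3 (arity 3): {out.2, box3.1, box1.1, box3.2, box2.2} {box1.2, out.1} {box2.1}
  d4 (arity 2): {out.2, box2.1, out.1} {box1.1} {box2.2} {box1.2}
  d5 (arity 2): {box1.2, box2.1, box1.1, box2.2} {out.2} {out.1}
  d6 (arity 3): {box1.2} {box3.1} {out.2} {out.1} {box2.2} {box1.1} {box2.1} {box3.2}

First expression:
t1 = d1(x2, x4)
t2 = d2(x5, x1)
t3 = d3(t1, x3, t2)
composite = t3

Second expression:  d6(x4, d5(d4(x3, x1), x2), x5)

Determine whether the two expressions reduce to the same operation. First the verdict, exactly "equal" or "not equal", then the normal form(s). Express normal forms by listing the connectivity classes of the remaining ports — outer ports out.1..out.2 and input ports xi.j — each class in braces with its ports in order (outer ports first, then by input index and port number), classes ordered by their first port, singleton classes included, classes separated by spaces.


not equal; first: {out.1, x2.2} {out.2, x3.2, x4.2, x5.1, x5.2} {x1.1} {x1.2} {x2.1, x4.1} {x3.1}; second: {out.1} {out.2} {x1.1, x2.1, x2.2} {x1.2} {x3.1} {x3.2} {x4.1} {x4.2} {x5.1} {x5.2}


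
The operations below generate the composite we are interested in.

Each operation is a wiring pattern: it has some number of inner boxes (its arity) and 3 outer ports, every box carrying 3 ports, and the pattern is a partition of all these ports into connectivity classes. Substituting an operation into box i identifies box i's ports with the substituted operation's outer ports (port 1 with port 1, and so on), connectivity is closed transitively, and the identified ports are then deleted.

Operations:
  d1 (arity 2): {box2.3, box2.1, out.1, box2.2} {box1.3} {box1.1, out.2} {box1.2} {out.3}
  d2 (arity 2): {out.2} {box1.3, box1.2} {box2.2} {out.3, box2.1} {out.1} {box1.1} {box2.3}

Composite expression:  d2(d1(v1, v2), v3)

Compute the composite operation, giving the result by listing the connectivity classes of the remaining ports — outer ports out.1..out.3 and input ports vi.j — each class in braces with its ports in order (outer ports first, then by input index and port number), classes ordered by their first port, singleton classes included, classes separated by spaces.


{out.1} {out.2} {out.3, v3.1} {v1.1} {v1.2} {v1.3} {v2.1, v2.2, v2.3} {v3.2} {v3.3}

Reachability decides: close wires over d2-identified ports.
through d1, on inputs (v1, v2): {out.1, v2.1, v2.2, v2.3} {out.2, v1.1} {out.3} {v1.2} {v1.3} (out.j = stage outer ports)
through d2, on inputs (v1, v2, v3): {out.1} {out.2} {out.3, v3.1} {v1.1} {v1.2} {v1.3} {v2.1, v2.2, v2.3} {v3.2} {v3.3} (out.j = stage outer ports)


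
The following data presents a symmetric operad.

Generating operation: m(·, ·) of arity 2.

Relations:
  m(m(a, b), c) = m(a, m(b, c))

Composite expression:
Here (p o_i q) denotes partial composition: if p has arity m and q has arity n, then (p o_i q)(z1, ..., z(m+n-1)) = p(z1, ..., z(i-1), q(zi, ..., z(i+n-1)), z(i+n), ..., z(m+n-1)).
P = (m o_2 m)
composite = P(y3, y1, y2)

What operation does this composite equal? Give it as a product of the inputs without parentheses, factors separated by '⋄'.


y3 ⋄ y1 ⋄ y2

The m-tree's shape is irrelevant; the y-reading-order decides.
m(y1, y2) linearizes to y1 ⋄ y2
m(y3, m(y1, y2)) linearizes to y3 ⋄ y1 ⋄ y2


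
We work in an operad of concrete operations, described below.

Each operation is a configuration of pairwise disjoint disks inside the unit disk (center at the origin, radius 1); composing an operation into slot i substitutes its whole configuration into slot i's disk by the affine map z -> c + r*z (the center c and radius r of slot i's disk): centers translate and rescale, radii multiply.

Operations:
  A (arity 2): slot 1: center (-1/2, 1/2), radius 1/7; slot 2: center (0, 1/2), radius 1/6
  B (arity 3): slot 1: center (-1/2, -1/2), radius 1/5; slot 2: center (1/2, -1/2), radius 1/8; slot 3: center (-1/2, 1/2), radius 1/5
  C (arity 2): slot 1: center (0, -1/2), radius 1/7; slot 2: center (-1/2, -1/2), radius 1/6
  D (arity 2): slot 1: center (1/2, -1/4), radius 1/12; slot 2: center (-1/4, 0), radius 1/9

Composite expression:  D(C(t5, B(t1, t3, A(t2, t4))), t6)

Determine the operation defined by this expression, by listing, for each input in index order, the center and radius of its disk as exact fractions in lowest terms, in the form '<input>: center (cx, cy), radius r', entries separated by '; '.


t1: center (65/144, -43/144), radius 1/360; t2: center (9/20, -17/60), radius 1/2520; t3: center (67/144, -43/144), radius 1/576; t4: center (65/144, -17/60), radius 1/2160; t5: center (1/2, -7/24), radius 1/84; t6: center (-1/4, 0), radius 1/9


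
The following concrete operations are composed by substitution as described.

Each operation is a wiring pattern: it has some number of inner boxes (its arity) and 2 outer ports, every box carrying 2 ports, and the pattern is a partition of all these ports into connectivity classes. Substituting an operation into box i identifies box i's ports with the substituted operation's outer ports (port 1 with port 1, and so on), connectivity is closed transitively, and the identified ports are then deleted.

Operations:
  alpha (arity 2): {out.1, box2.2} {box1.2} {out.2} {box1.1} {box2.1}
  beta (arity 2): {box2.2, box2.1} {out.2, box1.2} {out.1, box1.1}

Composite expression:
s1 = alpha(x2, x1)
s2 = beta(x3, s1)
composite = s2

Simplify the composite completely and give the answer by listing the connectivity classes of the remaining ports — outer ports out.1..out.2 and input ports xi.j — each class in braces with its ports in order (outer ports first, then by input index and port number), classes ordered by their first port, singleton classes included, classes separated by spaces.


{out.1, x3.1} {out.2, x3.2} {x1.1} {x1.2} {x2.1} {x2.2}

Connectivity passes through glued beta-boundaries; trace each wire chain.
through alpha, on inputs (x2, x1): {out.1, x1.2} {out.2} {x1.1} {x2.1} {x2.2} (out.j = stage outer ports)
through beta, on inputs (x3, x2, x1): {out.1, x3.1} {out.2, x3.2} {x1.1} {x1.2} {x2.1} {x2.2} (out.j = stage outer ports)


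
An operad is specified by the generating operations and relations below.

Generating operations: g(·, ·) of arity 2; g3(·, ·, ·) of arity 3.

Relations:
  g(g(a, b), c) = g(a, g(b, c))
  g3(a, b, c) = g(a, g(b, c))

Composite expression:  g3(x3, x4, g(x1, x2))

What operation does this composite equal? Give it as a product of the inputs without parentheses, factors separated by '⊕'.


Under associativity of g3, the answer is the x's in reading order.
g(x1, x2) linearizes to x1 ⊕ x2
g3(x3, x4, g(x1, x2)) linearizes to x3 ⊕ x4 ⊕ x1 ⊕ x2

x3 ⊕ x4 ⊕ x1 ⊕ x2


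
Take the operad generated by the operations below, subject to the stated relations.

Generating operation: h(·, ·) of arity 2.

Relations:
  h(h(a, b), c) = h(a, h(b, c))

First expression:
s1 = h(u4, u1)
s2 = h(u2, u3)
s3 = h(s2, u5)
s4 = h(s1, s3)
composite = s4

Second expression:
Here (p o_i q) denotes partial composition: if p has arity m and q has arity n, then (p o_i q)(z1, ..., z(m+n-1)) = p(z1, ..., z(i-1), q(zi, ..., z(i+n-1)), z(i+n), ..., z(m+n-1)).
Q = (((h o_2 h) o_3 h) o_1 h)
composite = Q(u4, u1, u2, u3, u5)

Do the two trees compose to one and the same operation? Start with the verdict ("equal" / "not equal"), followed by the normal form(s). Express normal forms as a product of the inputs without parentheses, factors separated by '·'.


equal — both sides give u4 · u1 · u2 · u3 · u5

Normal form of the first expression: u4 · u1 · u2 · u3 · u5
Normal form of the second expression: u4 · u1 · u2 · u3 · u5
Identical normal forms: equal.


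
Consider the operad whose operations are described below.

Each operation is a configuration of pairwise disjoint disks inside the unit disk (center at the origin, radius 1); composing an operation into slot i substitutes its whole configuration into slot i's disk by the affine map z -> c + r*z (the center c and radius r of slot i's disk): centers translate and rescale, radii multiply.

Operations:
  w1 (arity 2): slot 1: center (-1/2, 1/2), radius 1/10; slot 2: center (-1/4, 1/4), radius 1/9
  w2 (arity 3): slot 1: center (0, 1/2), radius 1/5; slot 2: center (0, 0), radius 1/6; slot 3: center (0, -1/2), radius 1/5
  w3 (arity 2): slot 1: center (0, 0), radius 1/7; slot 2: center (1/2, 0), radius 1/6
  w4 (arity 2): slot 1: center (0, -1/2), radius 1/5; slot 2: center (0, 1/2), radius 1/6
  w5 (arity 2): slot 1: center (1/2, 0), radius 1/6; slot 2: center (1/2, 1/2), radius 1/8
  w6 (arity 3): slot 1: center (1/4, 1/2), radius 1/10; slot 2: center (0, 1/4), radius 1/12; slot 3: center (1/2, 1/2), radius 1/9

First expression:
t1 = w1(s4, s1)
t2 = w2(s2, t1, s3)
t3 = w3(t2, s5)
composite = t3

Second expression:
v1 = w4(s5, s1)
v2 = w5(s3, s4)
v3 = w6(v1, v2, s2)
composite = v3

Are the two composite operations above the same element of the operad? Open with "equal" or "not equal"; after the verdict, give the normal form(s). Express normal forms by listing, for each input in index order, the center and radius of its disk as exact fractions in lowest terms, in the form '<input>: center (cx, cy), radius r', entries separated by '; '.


The first composite normalizes to s1: center (-1/168, 1/168), radius 1/378; s2: center (0, 1/14), radius 1/35; s3: center (0, -1/14), radius 1/35; s4: center (-1/84, 1/84), radius 1/420; s5: center (1/2, 0), radius 1/6
The second composite normalizes to s1: center (1/4, 11/20), radius 1/60; s2: center (1/2, 1/2), radius 1/9; s3: center (1/24, 1/4), radius 1/72; s4: center (1/24, 7/24), radius 1/96; s5: center (1/4, 9/20), radius 1/50
No match — not equal.

not equal: they reduce to s1: center (-1/168, 1/168), radius 1/378; s2: center (0, 1/14), radius 1/35; s3: center (0, -1/14), radius 1/35; s4: center (-1/84, 1/84), radius 1/420; s5: center (1/2, 0), radius 1/6 and s1: center (1/4, 11/20), radius 1/60; s2: center (1/2, 1/2), radius 1/9; s3: center (1/24, 1/4), radius 1/72; s4: center (1/24, 7/24), radius 1/96; s5: center (1/4, 9/20), radius 1/50


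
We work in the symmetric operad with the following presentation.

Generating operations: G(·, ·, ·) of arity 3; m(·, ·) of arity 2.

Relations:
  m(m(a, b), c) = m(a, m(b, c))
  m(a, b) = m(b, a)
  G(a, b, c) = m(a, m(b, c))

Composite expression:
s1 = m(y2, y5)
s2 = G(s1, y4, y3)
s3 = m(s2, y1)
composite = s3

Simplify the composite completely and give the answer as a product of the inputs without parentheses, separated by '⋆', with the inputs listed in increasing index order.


y1 ⋆ y2 ⋆ y3 ⋆ y4 ⋆ y5

With m associative and commutative, the y-input set is all that matters.
m(y2, y5) reduces to y2 ⋆ y5
G(m(y2, y5), y4, y3) reduces to y2 ⋆ y5 ⋆ y4 ⋆ y3
m(G(m(y2, y5), y4, y3), y1) reduces to y2 ⋆ y5 ⋆ y4 ⋆ y3 ⋆ y1
putting the inputs in ascending order: y1 ⋆ y2 ⋆ y3 ⋆ y4 ⋆ y5


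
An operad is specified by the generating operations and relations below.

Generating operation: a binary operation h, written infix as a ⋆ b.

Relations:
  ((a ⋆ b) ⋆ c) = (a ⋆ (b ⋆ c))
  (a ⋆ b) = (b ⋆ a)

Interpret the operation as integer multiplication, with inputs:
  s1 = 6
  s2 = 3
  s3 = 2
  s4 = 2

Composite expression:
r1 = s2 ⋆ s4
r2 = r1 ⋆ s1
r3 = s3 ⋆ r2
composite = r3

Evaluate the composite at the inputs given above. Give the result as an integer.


72

(s2 ⋆ s4) = 6
((s2 ⋆ s4) ⋆ s1) = 36
(s3 ⋆ ((s2 ⋆ s4) ⋆ s1)) = 72


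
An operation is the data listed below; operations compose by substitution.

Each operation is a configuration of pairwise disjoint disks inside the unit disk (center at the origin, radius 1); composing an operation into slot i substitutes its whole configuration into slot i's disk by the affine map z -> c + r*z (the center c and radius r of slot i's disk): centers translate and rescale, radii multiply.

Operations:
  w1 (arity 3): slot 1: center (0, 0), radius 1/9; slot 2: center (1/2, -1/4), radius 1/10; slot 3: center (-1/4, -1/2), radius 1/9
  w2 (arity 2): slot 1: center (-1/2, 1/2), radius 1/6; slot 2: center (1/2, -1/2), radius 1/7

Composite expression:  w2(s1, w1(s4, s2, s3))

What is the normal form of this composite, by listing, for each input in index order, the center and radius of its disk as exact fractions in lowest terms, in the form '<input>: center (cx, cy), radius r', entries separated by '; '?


s1: center (-1/2, 1/2), radius 1/6; s2: center (4/7, -15/28), radius 1/70; s3: center (13/28, -4/7), radius 1/63; s4: center (1/2, -1/2), radius 1/63

Each s-disk chains the slot maps above it in w2; radii multiply.
s1: after 1 affine step, its disk has center (-1/2, 1/2), radius 1/6
s4: after 2 affine steps, its disk has center (1/2, -1/2), radius 1/63
s2: after 2 affine steps, its disk has center (4/7, -15/28), radius 1/70
s3: after 2 affine steps, its disk has center (13/28, -4/7), radius 1/63
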